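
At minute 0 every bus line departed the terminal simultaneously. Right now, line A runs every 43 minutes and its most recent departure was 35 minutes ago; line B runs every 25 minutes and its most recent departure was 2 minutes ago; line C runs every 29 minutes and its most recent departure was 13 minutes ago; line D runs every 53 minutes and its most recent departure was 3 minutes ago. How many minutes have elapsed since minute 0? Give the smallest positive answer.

The moduli are pairwise coprime; N = 43·25·29·53 = 1652275.
N/43 = 38425; 38425 ≡ 26 (mod 43); 26·5 ≡ 1, so inverse 5.
N/25 = 66091; 66091 ≡ 16 (mod 25); 16·11 ≡ 1, so inverse 11.
N/29 = 56975; 56975 ≡ 19 (mod 29); 19·26 ≡ 1, so inverse 26.
N/53 = 31175; 31175 ≡ 11 (mod 53); 11·29 ≡ 1, so inverse 29.
t ≡ 35·38425·5 + 2·66091·11 + 13·56975·26 + 3·31175·29 = 30148152.
30148152 mod 1652275 = 407202.

407202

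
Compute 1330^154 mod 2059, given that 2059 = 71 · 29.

Mod 71: 1330 ≡ 52; by Fermat, exponent reduces to 154 mod 70 = 14; 52^14 ≡ 54 (mod 71).
Mod 29: 1330 ≡ 25; by Fermat, exponent reduces to 154 mod 28 = 14; 25^14 ≡ 1 (mod 29).
Combine by CRT: x ≡ 54 (mod 71), x ≡ 1 (mod 29) ⇒ x ≡ 1190 (mod 2059).

1190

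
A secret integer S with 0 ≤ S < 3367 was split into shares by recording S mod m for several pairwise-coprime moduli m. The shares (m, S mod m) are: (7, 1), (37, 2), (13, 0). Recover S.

The moduli are pairwise coprime; N = 7·37·13 = 3367.
N/7 = 481; 481 ≡ 5 (mod 7); 5·3 ≡ 1, so inverse 3.
N/37 = 91; 91 ≡ 17 (mod 37); 17·24 ≡ 1, so inverse 24.
N/13 = 259; 259 ≡ 12 (mod 13); 12·12 ≡ 1, so inverse 12.
S ≡ 1·481·3 + 2·91·24 + 0·259·12 = 5811.
5811 mod 3367 = 2444.

2444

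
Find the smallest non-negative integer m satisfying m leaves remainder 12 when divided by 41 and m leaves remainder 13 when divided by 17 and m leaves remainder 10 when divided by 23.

The moduli are pairwise coprime; N = 41·17·23 = 16031.
N/41 = 391; 391 ≡ 22 (mod 41); 22·28 ≡ 1, so inverse 28.
N/17 = 943; 943 ≡ 8 (mod 17); 8·15 ≡ 1, so inverse 15.
N/23 = 697; 697 ≡ 7 (mod 23); 7·10 ≡ 1, so inverse 10.
m ≡ 12·391·28 + 13·943·15 + 10·697·10 = 384961.
384961 mod 16031 = 217.

217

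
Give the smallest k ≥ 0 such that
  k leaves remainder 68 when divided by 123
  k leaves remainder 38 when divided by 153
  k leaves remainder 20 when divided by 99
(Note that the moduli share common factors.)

56648

gcd(123, 153) = 3 and 3 | (38 − 68), so the pair is consistent; merging gives k ≡ 191 (mod 6273), where 6273 = lcm(123, 153).
gcd(6273, 99) = 9 and 9 | (20 − 191), so the pair is consistent; merging gives k ≡ 56648 (mod 69003), where 69003 = lcm(6273, 99).
The solution is unique modulo lcm(123, 153, 99) = 69003.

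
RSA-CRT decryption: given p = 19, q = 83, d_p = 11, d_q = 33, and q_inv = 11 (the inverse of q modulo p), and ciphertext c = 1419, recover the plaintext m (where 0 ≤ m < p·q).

762

m₁ = c^(d_p) mod p: c ≡ 13 (mod 19), and 13^11 mod 19 = 2.
m₂ = c^(d_q) mod q: c ≡ 8 (mod 83), and 8^33 mod 83 = 15.
h = q_inv·(m₁ − m₂) mod p = 11·(2 − 15) mod 19 = 9.
m = m₂ + h·q = 15 + 9·83 = 762.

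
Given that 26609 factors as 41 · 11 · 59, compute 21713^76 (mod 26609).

Mod 41: 21713 ≡ 24; by Fermat, exponent reduces to 76 mod 40 = 36; 24^36 ≡ 31 (mod 41).
Mod 11: 21713 ≡ 10; by Fermat, exponent reduces to 76 mod 10 = 6; 10^6 ≡ 1 (mod 11).
Mod 59: 21713 ≡ 1; by Fermat, exponent reduces to 76 mod 58 = 18; 1^18 ≡ 1 (mod 59).
Combine by CRT: x ≡ 31 (mod 41), x ≡ 1 (mod 11), x ≡ 1 (mod 59) ⇒ x ≡ 16226 (mod 26609).

16226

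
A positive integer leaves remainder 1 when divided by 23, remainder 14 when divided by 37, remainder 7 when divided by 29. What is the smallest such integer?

The moduli are pairwise coprime; M = 23·37·29 = 24679.
M/23 = 1073; 1073 ≡ 15 (mod 23); 15·20 ≡ 1, so inverse 20.
M/37 = 667; 667 ≡ 1 (mod 37), inverse 1.
M/29 = 851; 851 ≡ 10 (mod 29); 10·3 ≡ 1, so inverse 3.
N ≡ 1·1073·20 + 14·667·1 + 7·851·3 = 48669.
48669 mod 24679 = 23990.

23990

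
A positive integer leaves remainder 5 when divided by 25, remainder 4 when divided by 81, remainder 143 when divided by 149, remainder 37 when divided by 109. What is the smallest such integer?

13769680

Combine the congruences pairwise.
From m ≡ 5 (mod 25) write m = 5 + 25t. Substituting into m ≡ 4 (mod 81) gives 25t ≡ 80 (mod 81), and since 25⁻¹ ≡ 13 (mod 81), t ≡ 68. Hence m ≡ 5 + 25·68 = 1705 (mod 2025).
From m ≡ 1705 (mod 2025) write m = 1705 + 2025t. Substituting into m ≡ 143 (mod 149) gives 2025t ≡ 77 (mod 149), and since 88⁻¹ ≡ 127 (mod 149), t ≡ 94. Hence m ≡ 1705 + 2025·94 = 192055 (mod 301725).
From m ≡ 192055 (mod 301725) write m = 192055 + 301725t. Substituting into m ≡ 37 (mod 109) gives 301725t ≡ 40 (mod 109), and since 13⁻¹ ≡ 42 (mod 109), t ≡ 45. Hence m ≡ 192055 + 301725·45 = 13769680 (mod 32888025).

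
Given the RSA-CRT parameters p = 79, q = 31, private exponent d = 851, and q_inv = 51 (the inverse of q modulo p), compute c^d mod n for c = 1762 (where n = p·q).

688

d_p = d mod (p−1) = 851 mod 78 = 71; d_q = d mod (q−1) = 11.
m₁ = c^(d_p) mod p: c ≡ 24 (mod 79), and 24^71 mod 79 = 56.
m₂ = c^(d_q) mod q: c ≡ 26 (mod 31), and 26^11 mod 31 = 6.
h = q_inv·(m₁ − m₂) mod p = 51·(56 − 6) mod 79 = 22.
m = m₂ + h·q = 6 + 22·31 = 688.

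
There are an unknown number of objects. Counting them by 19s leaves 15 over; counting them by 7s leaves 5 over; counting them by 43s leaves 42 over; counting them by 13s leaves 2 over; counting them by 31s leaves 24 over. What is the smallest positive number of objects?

From N ≡ 15 (mod 19) write N = 15 + 19t. Substituting into N ≡ 5 (mod 7) gives 19t ≡ 4 (mod 7), and since 5⁻¹ ≡ 3 (mod 7), t ≡ 5. Hence N ≡ 15 + 19·5 = 110 (mod 133).
From N ≡ 110 (mod 133) write N = 110 + 133t. Substituting into N ≡ 42 (mod 43) gives 133t ≡ 18 (mod 43), and since 4⁻¹ ≡ 11 (mod 43), t ≡ 26. Hence N ≡ 110 + 133·26 = 3568 (mod 5719).
From N ≡ 3568 (mod 5719) write N = 3568 + 5719t. Substituting into N ≡ 2 (mod 13) gives 5719t ≡ 9 (mod 13), and since 12⁻¹ ≡ 12 (mod 13), t ≡ 4. Hence N ≡ 3568 + 5719·4 = 26444 (mod 74347).
From N ≡ 26444 (mod 74347) write N = 26444 + 74347t. Substituting into N ≡ 24 (mod 31) gives 74347t ≡ 23 (mod 31), and since 9⁻¹ ≡ 7 (mod 31), t ≡ 6. Hence N ≡ 26444 + 74347·6 = 472526 (mod 2304757).

472526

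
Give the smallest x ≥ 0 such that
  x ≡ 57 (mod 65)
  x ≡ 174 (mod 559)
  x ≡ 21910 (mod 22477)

4652172

Combine the congruences pairwise.
gcd(65, 559) = 13 and 13 | (174 − 57), so the pair is consistent; merging gives x ≡ 1292 (mod 2795), where 2795 = lcm(65, 559).
gcd(2795, 22477) = 13 and 13 | (21910 − 1292), so the pair is consistent; merging gives x ≡ 4652172 (mod 4832555), where 4832555 = lcm(2795, 22477).
The solution is unique modulo lcm(65, 559, 22477) = 4832555.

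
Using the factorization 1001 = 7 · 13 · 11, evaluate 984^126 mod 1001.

Mod 7: 984 ≡ 4; since 6 | 126, by Fermat 4^126 ≡ 1 (mod 7).
Mod 13: 984 ≡ 9; by Fermat, exponent reduces to 126 mod 12 = 6; 9^6 ≡ 1 (mod 13).
Mod 11: 984 ≡ 5; by Fermat, exponent reduces to 126 mod 10 = 6; 5^6 ≡ 5 (mod 11).
Combine by CRT: x ≡ 1 (mod 7), x ≡ 1 (mod 13), x ≡ 5 (mod 11) ⇒ x ≡ 456 (mod 1001).

456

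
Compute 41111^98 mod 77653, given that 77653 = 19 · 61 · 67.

Mod 19: 41111 ≡ 14; by Fermat, exponent reduces to 98 mod 18 = 8; 14^8 ≡ 4 (mod 19).
Mod 61: 41111 ≡ 58; by Fermat, exponent reduces to 98 mod 60 = 38; 58^38 ≡ 34 (mod 61).
Mod 67: 41111 ≡ 40; by Fermat, exponent reduces to 98 mod 66 = 32; 40^32 ≡ 62 (mod 67).
Combine by CRT: x ≡ 4 (mod 19), x ≡ 34 (mod 61), x ≡ 62 (mod 67) ⇒ x ≡ 2474 (mod 77653).

2474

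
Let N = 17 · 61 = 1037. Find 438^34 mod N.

Mod 17: 438 ≡ 13; by Fermat, exponent reduces to 34 mod 16 = 2; 13^2 ≡ 16 (mod 17).
Mod 61: 438 ≡ 11; 11^34 ≡ 60 (mod 61).
Combine by CRT: x ≡ 16 (mod 17), x ≡ 60 (mod 61) ⇒ x ≡ 1036 (mod 1037).

1036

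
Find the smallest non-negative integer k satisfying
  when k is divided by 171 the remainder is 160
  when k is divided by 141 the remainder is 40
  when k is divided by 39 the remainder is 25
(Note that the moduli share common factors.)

gcd(171, 141) = 3 and 3 | (40 − 160), so the pair is consistent; merging gives k ≡ 7513 (mod 8037), where 8037 = lcm(171, 141).
gcd(8037, 39) = 3 and 3 | (25 − 7513), so the pair is consistent; merging gives k ≡ 7513 (mod 104481), where 104481 = lcm(8037, 39).
The solution is unique modulo lcm(171, 141, 39) = 104481.

7513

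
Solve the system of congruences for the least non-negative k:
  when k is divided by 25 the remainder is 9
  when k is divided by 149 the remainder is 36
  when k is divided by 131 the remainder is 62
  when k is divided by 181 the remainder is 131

From k ≡ 9 (mod 25) write k = 9 + 25t. Substituting into k ≡ 36 (mod 149) gives 25t ≡ 27 (mod 149), and since 25⁻¹ ≡ 6 (mod 149), t ≡ 13. Hence k ≡ 9 + 25·13 = 334 (mod 3725).
From k ≡ 334 (mod 3725) write k = 334 + 3725t. Substituting into k ≡ 62 (mod 131) gives 3725t ≡ 121 (mod 131), and since 57⁻¹ ≡ 23 (mod 131), t ≡ 32. Hence k ≡ 334 + 3725·32 = 119534 (mod 487975).
From k ≡ 119534 (mod 487975) write k = 119534 + 487975t. Substituting into k ≡ 131 (mod 181) gives 487975t ≡ 57 (mod 181), and since 180⁻¹ ≡ 180 (mod 181), t ≡ 124. Hence k ≡ 119534 + 487975·124 = 60628434 (mod 88323475).

60628434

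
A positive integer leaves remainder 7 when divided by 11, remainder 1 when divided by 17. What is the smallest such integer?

From a ≡ 7 (mod 11) write a = 7 + 11t. Substituting into a ≡ 1 (mod 17) gives 11t ≡ 11 (mod 17), and since 11⁻¹ ≡ 14 (mod 17), t ≡ 1. Hence a ≡ 7 + 11·1 = 18 (mod 187).

18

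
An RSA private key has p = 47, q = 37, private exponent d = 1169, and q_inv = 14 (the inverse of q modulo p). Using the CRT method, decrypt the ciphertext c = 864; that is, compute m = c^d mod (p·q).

d_p = d mod (p−1) = 1169 mod 46 = 19; d_q = d mod (q−1) = 17.
m₁ = c^(d_p) mod p: c ≡ 18 (mod 47), and 18^19 mod 47 = 32.
m₂ = c^(d_q) mod q: c ≡ 13 (mod 37), and 13^17 mod 37 = 17.
h = q_inv·(m₁ − m₂) mod p = 14·(32 − 17) mod 47 = 22.
m = m₂ + h·q = 17 + 22·37 = 831.

831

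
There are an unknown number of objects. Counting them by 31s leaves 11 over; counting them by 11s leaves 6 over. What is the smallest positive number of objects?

From N ≡ 11 (mod 31) write N = 11 + 31t. Substituting into N ≡ 6 (mod 11) gives 31t ≡ 6 (mod 11), and since 9⁻¹ ≡ 5 (mod 11), t ≡ 8. Hence N ≡ 11 + 31·8 = 259 (mod 341).

259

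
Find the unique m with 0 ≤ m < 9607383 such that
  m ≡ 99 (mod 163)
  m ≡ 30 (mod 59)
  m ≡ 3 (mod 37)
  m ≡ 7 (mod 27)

7255555

The moduli are pairwise coprime; N = 163·59·37·27 = 9607383.
N/163 = 58941; 58941 ≡ 98 (mod 163); 98·5 ≡ 1, so inverse 5.
N/59 = 162837; 162837 ≡ 56 (mod 59); 56·39 ≡ 1, so inverse 39.
N/37 = 259659; 259659 ≡ 30 (mod 37); 30·21 ≡ 1, so inverse 21.
N/27 = 355829; 355829 ≡ 23 (mod 27); 23·20 ≡ 1, so inverse 20.
m ≡ 99·58941·5 + 30·162837·39 + 3·259659·21 + 7·355829·20 = 285869662.
285869662 mod 9607383 = 7255555.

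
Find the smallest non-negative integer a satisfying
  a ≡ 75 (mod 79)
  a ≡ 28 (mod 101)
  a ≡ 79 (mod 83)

636025

The moduli are pairwise coprime; N = 79·101·83 = 662257.
N/79 = 8383; 8383 ≡ 9 (mod 79); 9·44 ≡ 1, so inverse 44.
N/101 = 6557; 6557 ≡ 93 (mod 101); 93·63 ≡ 1, so inverse 63.
N/83 = 7979; 7979 ≡ 11 (mod 83); 11·68 ≡ 1, so inverse 68.
a ≡ 75·8383·44 + 28·6557·63 + 79·7979·68 = 82093636.
82093636 mod 662257 = 636025.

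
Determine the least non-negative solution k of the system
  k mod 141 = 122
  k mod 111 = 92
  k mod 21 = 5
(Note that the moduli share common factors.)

gcd(141, 111) = 3 and 3 | (92 − 122), so the pair is consistent; merging gives k ≡ 5198 (mod 5217), where 5217 = lcm(141, 111).
gcd(5217, 21) = 3 and 3 | (5 − 5198), so the pair is consistent; merging gives k ≡ 26066 (mod 36519), where 36519 = lcm(5217, 21).
The solution is unique modulo lcm(141, 111, 21) = 36519.

26066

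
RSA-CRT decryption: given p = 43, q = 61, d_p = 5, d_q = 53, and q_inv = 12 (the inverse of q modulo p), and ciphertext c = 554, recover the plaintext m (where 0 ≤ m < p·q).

m₁ = c^(d_p) mod p: c ≡ 38 (mod 43), and 38^5 mod 43 = 14.
m₂ = c^(d_q) mod q: c ≡ 5 (mod 61), and 5^53 mod 61 = 19.
h = q_inv·(m₁ − m₂) mod p = 12·(14 − 19) mod 43 = 26.
m = m₂ + h·q = 19 + 26·61 = 1605.

1605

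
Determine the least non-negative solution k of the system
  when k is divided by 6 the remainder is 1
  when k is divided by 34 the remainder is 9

gcd(6, 34) = 2 and 2 | (9 − 1), so the pair is consistent; merging gives k ≡ 43 (mod 102), where 102 = lcm(6, 34).
The solution is unique modulo lcm(6, 34) = 102.

43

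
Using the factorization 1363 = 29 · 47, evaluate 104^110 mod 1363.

144

Mod 29: 104 ≡ 17; by Fermat, exponent reduces to 110 mod 28 = 26; 17^26 ≡ 28 (mod 29).
Mod 47: 104 ≡ 10; by Fermat, exponent reduces to 110 mod 46 = 18; 10^18 ≡ 3 (mod 47).
Combine by CRT: x ≡ 28 (mod 29), x ≡ 3 (mod 47) ⇒ x ≡ 144 (mod 1363).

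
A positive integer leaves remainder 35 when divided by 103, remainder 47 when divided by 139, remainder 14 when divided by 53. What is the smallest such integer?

677672

The moduli are pairwise coprime; M = 103·139·53 = 758801.
M/103 = 7367; 7367 ≡ 54 (mod 103); 54·21 ≡ 1, so inverse 21.
M/139 = 5459; 5459 ≡ 38 (mod 139); 38·11 ≡ 1, so inverse 11.
M/53 = 14317; 14317 ≡ 7 (mod 53); 7·38 ≡ 1, so inverse 38.
n ≡ 35·7367·21 + 47·5459·11 + 14·14317·38 = 15853692.
15853692 mod 758801 = 677672.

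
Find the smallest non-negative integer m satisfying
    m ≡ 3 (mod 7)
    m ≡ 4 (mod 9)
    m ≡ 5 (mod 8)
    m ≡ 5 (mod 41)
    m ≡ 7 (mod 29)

579253

From m ≡ 3 (mod 7) write m = 3 + 7t. Substituting into m ≡ 4 (mod 9) gives 7t ≡ 1 (mod 9), and since 7⁻¹ ≡ 4 (mod 9), t ≡ 4. Hence m ≡ 3 + 7·4 = 31 (mod 63).
From m ≡ 31 (mod 63) write m = 31 + 63t. Substituting into m ≡ 5 (mod 8) gives 63t ≡ 6 (mod 8), and since 7⁻¹ ≡ 7 (mod 8), t ≡ 2. Hence m ≡ 31 + 63·2 = 157 (mod 504).
From m ≡ 157 (mod 504) write m = 157 + 504t. Substituting into m ≡ 5 (mod 41) gives 504t ≡ 12 (mod 41), and since 12⁻¹ ≡ 24 (mod 41), t ≡ 1. Hence m ≡ 157 + 504·1 = 661 (mod 20664).
From m ≡ 661 (mod 20664) write m = 661 + 20664t. Substituting into m ≡ 7 (mod 29) gives 20664t ≡ 13 (mod 29), and since 16⁻¹ ≡ 20 (mod 29), t ≡ 28. Hence m ≡ 661 + 20664·28 = 579253 (mod 599256).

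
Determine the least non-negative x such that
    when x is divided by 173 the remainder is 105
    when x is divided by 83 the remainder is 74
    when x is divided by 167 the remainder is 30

Combine the congruences pairwise.
From x ≡ 105 (mod 173) write x = 105 + 173t. Substituting into x ≡ 74 (mod 83) gives 173t ≡ 52 (mod 83), and since 7⁻¹ ≡ 12 (mod 83), t ≡ 43. Hence x ≡ 105 + 173·43 = 7544 (mod 14359).
From x ≡ 7544 (mod 14359) write x = 7544 + 14359t. Substituting into x ≡ 30 (mod 167) gives 14359t ≡ 1 (mod 167), and since 164⁻¹ ≡ 111 (mod 167), t ≡ 111. Hence x ≡ 7544 + 14359·111 = 1601393 (mod 2397953).

1601393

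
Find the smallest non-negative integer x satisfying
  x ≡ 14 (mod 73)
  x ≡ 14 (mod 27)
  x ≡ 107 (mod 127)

The moduli are pairwise coprime; N = 73·27·127 = 250317.
N/73 = 3429; 3429 ≡ 71 (mod 73); 71·36 ≡ 1, so inverse 36.
N/27 = 9271; 9271 ≡ 10 (mod 27); 10·19 ≡ 1, so inverse 19.
N/127 = 1971; 1971 ≡ 66 (mod 127); 66·102 ≡ 1, so inverse 102.
x ≡ 14·3429·36 + 14·9271·19 + 107·1971·102 = 25705796.
25705796 mod 250317 = 173462.

173462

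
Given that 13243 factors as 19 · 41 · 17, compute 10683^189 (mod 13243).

12161

Mod 19: 10683 ≡ 5; by Fermat, exponent reduces to 189 mod 18 = 9; 5^9 ≡ 1 (mod 19).
Mod 41: 10683 ≡ 23; by Fermat, exponent reduces to 189 mod 40 = 29; 23^29 ≡ 25 (mod 41).
Mod 17: 10683 ≡ 7; by Fermat, exponent reduces to 189 mod 16 = 13; 7^13 ≡ 6 (mod 17).
Combine by CRT: x ≡ 1 (mod 19), x ≡ 25 (mod 41), x ≡ 6 (mod 17) ⇒ x ≡ 12161 (mod 13243).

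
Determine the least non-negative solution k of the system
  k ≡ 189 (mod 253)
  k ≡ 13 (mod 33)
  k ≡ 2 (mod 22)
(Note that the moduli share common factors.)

442

gcd(253, 33) = 11 and 11 | (13 − 189), so the pair is consistent; merging gives k ≡ 442 (mod 759), where 759 = lcm(253, 33).
gcd(759, 22) = 11 and 11 | (2 − 442), so the pair is consistent; merging gives k ≡ 442 (mod 1518), where 1518 = lcm(759, 22).
The solution is unique modulo lcm(253, 33, 22) = 1518.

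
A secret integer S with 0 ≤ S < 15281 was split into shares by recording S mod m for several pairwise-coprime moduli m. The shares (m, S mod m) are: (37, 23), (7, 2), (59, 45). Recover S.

The moduli are pairwise coprime; N = 37·7·59 = 15281.
N/37 = 413; 413 ≡ 6 (mod 37); 6·31 ≡ 1, so inverse 31.
N/7 = 2183; 2183 ≡ 6 (mod 7); 6·6 ≡ 1, so inverse 6.
N/59 = 259; 259 ≡ 23 (mod 59); 23·18 ≡ 1, so inverse 18.
S ≡ 23·413·31 + 2·2183·6 + 45·259·18 = 530455.
530455 mod 15281 = 10901.

10901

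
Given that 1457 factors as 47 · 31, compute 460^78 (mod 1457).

Mod 47: 460 ≡ 37; by Fermat, exponent reduces to 78 mod 46 = 32; 37^32 ≡ 12 (mod 47).
Mod 31: 460 ≡ 26; by Fermat, exponent reduces to 78 mod 30 = 18; 26^18 ≡ 1 (mod 31).
Combine by CRT: x ≡ 12 (mod 47), x ≡ 1 (mod 31) ⇒ x ≡ 435 (mod 1457).

435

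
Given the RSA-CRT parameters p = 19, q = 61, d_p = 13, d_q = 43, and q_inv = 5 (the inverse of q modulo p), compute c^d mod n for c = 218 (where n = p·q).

234

m₁ = c^(d_p) mod p: c ≡ 9 (mod 19), and 9^13 mod 19 = 6.
m₂ = c^(d_q) mod q: c ≡ 35 (mod 61), and 35^43 mod 61 = 51.
h = q_inv·(m₁ − m₂) mod p = 5·(6 − 51) mod 19 = 3.
m = m₂ + h·q = 51 + 3·61 = 234.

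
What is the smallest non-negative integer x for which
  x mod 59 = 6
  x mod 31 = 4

Combine the congruences pairwise.
From x ≡ 6 (mod 59) write x = 6 + 59t. Substituting into x ≡ 4 (mod 31) gives 59t ≡ 29 (mod 31), and since 28⁻¹ ≡ 10 (mod 31), t ≡ 11. Hence x ≡ 6 + 59·11 = 655 (mod 1829).

655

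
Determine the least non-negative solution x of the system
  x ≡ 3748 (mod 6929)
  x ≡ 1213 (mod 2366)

10677

gcd(6929, 2366) = 169 and 169 | (1213 − 3748), so the pair is consistent; merging gives x ≡ 10677 (mod 97006), where 97006 = lcm(6929, 2366).
The solution is unique modulo lcm(6929, 2366) = 97006.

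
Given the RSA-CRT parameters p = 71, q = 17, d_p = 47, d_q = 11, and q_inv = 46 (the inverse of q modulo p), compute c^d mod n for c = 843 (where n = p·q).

m₁ = c^(d_p) mod p: c ≡ 62 (mod 71), and 62^47 mod 71 = 35.
m₂ = c^(d_q) mod q: c ≡ 10 (mod 17), and 10^11 mod 17 = 3.
h = q_inv·(m₁ − m₂) mod p = 46·(35 − 3) mod 71 = 52.
m = m₂ + h·q = 3 + 52·17 = 887.

887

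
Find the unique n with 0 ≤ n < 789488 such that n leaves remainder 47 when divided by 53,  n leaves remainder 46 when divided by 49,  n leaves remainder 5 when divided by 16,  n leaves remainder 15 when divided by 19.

The moduli are pairwise coprime; M = 53·49·16·19 = 789488.
M/53 = 14896; 14896 ≡ 3 (mod 53); 3·18 ≡ 1, so inverse 18.
M/49 = 16112; 16112 ≡ 40 (mod 49); 40·38 ≡ 1, so inverse 38.
M/16 = 49343; 49343 ≡ 15 (mod 16); 15·15 ≡ 1, so inverse 15.
M/19 = 41552; 41552 ≡ 18 (mod 19); 18·18 ≡ 1, so inverse 18.
n ≡ 47·14896·18 + 46·16112·38 + 5·49343·15 + 15·41552·18 = 55685557.
55685557 mod 789488 = 421397.

421397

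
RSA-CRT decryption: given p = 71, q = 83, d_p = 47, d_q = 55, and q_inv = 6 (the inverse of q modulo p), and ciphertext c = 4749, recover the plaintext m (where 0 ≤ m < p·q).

3477

m₁ = c^(d_p) mod p: c ≡ 63 (mod 71), and 63^47 mod 71 = 69.
m₂ = c^(d_q) mod q: c ≡ 18 (mod 83), and 18^55 mod 83 = 74.
h = q_inv·(m₁ − m₂) mod p = 6·(69 − 74) mod 71 = 41.
m = m₂ + h·q = 74 + 41·83 = 3477.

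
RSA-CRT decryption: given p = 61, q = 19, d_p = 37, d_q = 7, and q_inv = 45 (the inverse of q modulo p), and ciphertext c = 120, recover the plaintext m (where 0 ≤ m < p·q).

921

m₁ = c^(d_p) mod p: c ≡ 59 (mod 61), and 59^37 mod 61 = 6.
m₂ = c^(d_q) mod q: c ≡ 6 (mod 19), and 6^7 mod 19 = 9.
h = q_inv·(m₁ − m₂) mod p = 45·(6 − 9) mod 61 = 48.
m = m₂ + h·q = 9 + 48·19 = 921.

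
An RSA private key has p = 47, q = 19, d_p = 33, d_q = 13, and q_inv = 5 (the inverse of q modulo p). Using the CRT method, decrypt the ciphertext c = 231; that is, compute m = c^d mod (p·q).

m₁ = c^(d_p) mod p: c ≡ 43 (mod 47), and 43^33 mod 47 = 41.
m₂ = c^(d_q) mod q: c ≡ 3 (mod 19), and 3^13 mod 19 = 14.
h = q_inv·(m₁ − m₂) mod p = 5·(41 − 14) mod 47 = 41.
m = m₂ + h·q = 14 + 41·19 = 793.

793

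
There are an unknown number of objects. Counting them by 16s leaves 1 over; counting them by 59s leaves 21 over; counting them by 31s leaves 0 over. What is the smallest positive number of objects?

From N ≡ 1 (mod 16) write N = 1 + 16t. Substituting into N ≡ 21 (mod 59) gives 16t ≡ 20 (mod 59), and since 16⁻¹ ≡ 48 (mod 59), t ≡ 16. Hence N ≡ 1 + 16·16 = 257 (mod 944).
From N ≡ 257 (mod 944) write N = 257 + 944t. Substituting into N ≡ 0 (mod 31) gives 944t ≡ 22 (mod 31), and since 14⁻¹ ≡ 20 (mod 31), t ≡ 6. Hence N ≡ 257 + 944·6 = 5921 (mod 29264).

5921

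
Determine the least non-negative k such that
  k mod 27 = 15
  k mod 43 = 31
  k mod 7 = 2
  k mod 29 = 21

105639

From k ≡ 15 (mod 27) write k = 15 + 27t. Substituting into k ≡ 31 (mod 43) gives 27t ≡ 16 (mod 43), and since 27⁻¹ ≡ 8 (mod 43), t ≡ 42. Hence k ≡ 15 + 27·42 = 1149 (mod 1161).
From k ≡ 1149 (mod 1161) write k = 1149 + 1161t. Substituting into k ≡ 2 (mod 7) gives 1161t ≡ 1 (mod 7), and since 6⁻¹ ≡ 6 (mod 7), t ≡ 6. Hence k ≡ 1149 + 1161·6 = 8115 (mod 8127).
From k ≡ 8115 (mod 8127) write k = 8115 + 8127t. Substituting into k ≡ 21 (mod 29) gives 8127t ≡ 26 (mod 29), and since 7⁻¹ ≡ 25 (mod 29), t ≡ 12. Hence k ≡ 8115 + 8127·12 = 105639 (mod 235683).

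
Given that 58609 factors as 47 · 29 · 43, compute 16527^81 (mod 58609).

Mod 47: 16527 ≡ 30; by Fermat, exponent reduces to 81 mod 46 = 35; 30^35 ≡ 39 (mod 47).
Mod 29: 16527 ≡ 26; by Fermat, exponent reduces to 81 mod 28 = 25; 26^25 ≡ 15 (mod 29).
Mod 43: 16527 ≡ 15; by Fermat, exponent reduces to 81 mod 42 = 39; 15^39 ≡ 41 (mod 43).
Combine by CRT: x ≡ 39 (mod 47), x ≡ 15 (mod 29), x ≡ 41 (mod 43) ⇒ x ≡ 17241 (mod 58609).

17241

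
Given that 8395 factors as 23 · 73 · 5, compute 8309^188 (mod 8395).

Mod 23: 8309 ≡ 6; by Fermat, exponent reduces to 188 mod 22 = 12; 6^12 ≡ 6 (mod 23).
Mod 73: 8309 ≡ 60; by Fermat, exponent reduces to 188 mod 72 = 44; 60^44 ≡ 41 (mod 73).
Mod 5: 8309 ≡ 4; since 4 | 188, by Fermat 4^188 ≡ 1 (mod 5).
Combine by CRT: x ≡ 6 (mod 23), x ≡ 41 (mod 73), x ≡ 1 (mod 5) ⇒ x ≡ 1501 (mod 8395).

1501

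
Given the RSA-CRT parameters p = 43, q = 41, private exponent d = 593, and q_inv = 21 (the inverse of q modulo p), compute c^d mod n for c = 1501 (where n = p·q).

1685

d_p = d mod (p−1) = 593 mod 42 = 5; d_q = d mod (q−1) = 33.
m₁ = c^(d_p) mod p: c ≡ 39 (mod 43), and 39^5 mod 43 = 8.
m₂ = c^(d_q) mod q: c ≡ 25 (mod 41), and 25^33 mod 41 = 4.
h = q_inv·(m₁ − m₂) mod p = 21·(8 − 4) mod 43 = 41.
m = m₂ + h·q = 4 + 41·41 = 1685.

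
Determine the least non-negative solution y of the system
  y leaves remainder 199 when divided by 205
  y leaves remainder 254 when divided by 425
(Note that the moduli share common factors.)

Combine the congruences pairwise.
gcd(205, 425) = 5 and 5 | (254 − 199), so the pair is consistent; merging gives y ≡ 4504 (mod 17425), where 17425 = lcm(205, 425).
The solution is unique modulo lcm(205, 425) = 17425.

4504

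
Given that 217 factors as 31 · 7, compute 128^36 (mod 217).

Mod 31: 128 ≡ 4; by Fermat, exponent reduces to 36 mod 30 = 6; 4^6 ≡ 4 (mod 31).
Mod 7: 128 ≡ 2; since 6 | 36, by Fermat 2^36 ≡ 1 (mod 7).
Combine by CRT: x ≡ 4 (mod 31), x ≡ 1 (mod 7) ⇒ x ≡ 190 (mod 217).

190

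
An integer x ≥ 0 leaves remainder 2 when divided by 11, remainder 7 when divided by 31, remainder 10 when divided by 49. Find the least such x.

255

The moduli are pairwise coprime; N = 11·31·49 = 16709.
N/11 = 1519; 1519 ≡ 1 (mod 11), inverse 1.
N/31 = 539; 539 ≡ 12 (mod 31); 12·13 ≡ 1, so inverse 13.
N/49 = 341; 341 ≡ 47 (mod 49); 47·24 ≡ 1, so inverse 24.
x ≡ 2·1519·1 + 7·539·13 + 10·341·24 = 133927.
133927 mod 16709 = 255.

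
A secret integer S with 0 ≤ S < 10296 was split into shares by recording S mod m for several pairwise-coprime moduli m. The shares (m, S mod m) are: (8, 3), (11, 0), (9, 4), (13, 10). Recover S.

3091

The moduli are pairwise coprime; N = 8·11·9·13 = 10296.
N/8 = 1287; 1287 ≡ 7 (mod 8); 7·7 ≡ 1, so inverse 7.
N/11 = 936; 936 ≡ 1 (mod 11), inverse 1.
N/9 = 1144; 1144 ≡ 1 (mod 9), inverse 1.
N/13 = 792; 792 ≡ 12 (mod 13); 12·12 ≡ 1, so inverse 12.
S ≡ 3·1287·7 + 0·936·1 + 4·1144·1 + 10·792·12 = 126643.
126643 mod 10296 = 3091.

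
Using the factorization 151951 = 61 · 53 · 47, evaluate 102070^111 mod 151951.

Mod 61: 102070 ≡ 17; by Fermat, exponent reduces to 111 mod 60 = 51; 17^51 ≡ 23 (mod 61).
Mod 53: 102070 ≡ 45; by Fermat, exponent reduces to 111 mod 52 = 7; 45^7 ≡ 5 (mod 53).
Mod 47: 102070 ≡ 33; by Fermat, exponent reduces to 111 mod 46 = 19; 33^19 ≡ 11 (mod 47).
Combine by CRT: x ≡ 23 (mod 61), x ≡ 5 (mod 53), x ≡ 11 (mod 47) ⇒ x ≡ 84752 (mod 151951).

84752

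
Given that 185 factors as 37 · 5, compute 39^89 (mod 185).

Mod 37: 39 ≡ 2; by Fermat, exponent reduces to 89 mod 36 = 17; 2^17 ≡ 18 (mod 37).
Mod 5: 39 ≡ 4; by Fermat, exponent reduces to 89 mod 4 = 1; 4^1 ≡ 4 (mod 5).
Combine by CRT: x ≡ 18 (mod 37), x ≡ 4 (mod 5) ⇒ x ≡ 129 (mod 185).

129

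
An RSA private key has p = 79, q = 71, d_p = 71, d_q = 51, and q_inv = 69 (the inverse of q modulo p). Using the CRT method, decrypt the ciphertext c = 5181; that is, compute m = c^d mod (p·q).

2908

m₁ = c^(d_p) mod p: c ≡ 46 (mod 79), and 46^71 mod 79 = 64.
m₂ = c^(d_q) mod q: c ≡ 69 (mod 71), and 69^51 mod 71 = 68.
h = q_inv·(m₁ − m₂) mod p = 69·(64 − 68) mod 79 = 40.
m = m₂ + h·q = 68 + 40·71 = 2908.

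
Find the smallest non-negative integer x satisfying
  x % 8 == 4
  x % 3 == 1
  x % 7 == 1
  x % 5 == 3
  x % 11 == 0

6028

The moduli are pairwise coprime; N = 8·3·7·5·11 = 9240.
N/8 = 1155; 1155 ≡ 3 (mod 8); 3·3 ≡ 1, so inverse 3.
N/3 = 3080; 3080 ≡ 2 (mod 3); 2·2 ≡ 1, so inverse 2.
N/7 = 1320; 1320 ≡ 4 (mod 7); 4·2 ≡ 1, so inverse 2.
N/5 = 1848; 1848 ≡ 3 (mod 5); 3·2 ≡ 1, so inverse 2.
N/11 = 840; 840 ≡ 4 (mod 11); 4·3 ≡ 1, so inverse 3.
x ≡ 4·1155·3 + 1·3080·2 + 1·1320·2 + 3·1848·2 + 0·840·3 = 33748.
33748 mod 9240 = 6028.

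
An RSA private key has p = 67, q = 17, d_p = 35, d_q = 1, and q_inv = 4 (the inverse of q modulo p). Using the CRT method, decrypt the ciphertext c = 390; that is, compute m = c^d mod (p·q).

747

m₁ = c^(d_p) mod p: c ≡ 55 (mod 67), and 55^35 mod 67 = 10.
m₂ = c^(d_q) mod q: c ≡ 16 (mod 17), and 16^1 mod 17 = 16.
h = q_inv·(m₁ − m₂) mod p = 4·(10 − 16) mod 67 = 43.
m = m₂ + h·q = 16 + 43·17 = 747.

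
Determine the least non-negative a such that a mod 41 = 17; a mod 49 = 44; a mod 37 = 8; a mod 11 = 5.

420513

The moduli are pairwise coprime; N = 41·49·37·11 = 817663.
N/41 = 19943; 19943 ≡ 17 (mod 41); 17·29 ≡ 1, so inverse 29.
N/49 = 16687; 16687 ≡ 27 (mod 49); 27·20 ≡ 1, so inverse 20.
N/37 = 22099; 22099 ≡ 10 (mod 37); 10·26 ≡ 1, so inverse 26.
N/11 = 74333; 74333 ≡ 6 (mod 11); 6·2 ≡ 1, so inverse 2.
a ≡ 17·19943·29 + 44·16687·20 + 8·22099·26 + 5·74333·2 = 29856381.
29856381 mod 817663 = 420513.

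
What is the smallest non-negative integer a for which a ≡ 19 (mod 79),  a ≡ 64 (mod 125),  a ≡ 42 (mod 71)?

650189

From a ≡ 19 (mod 79) write a = 19 + 79t. Substituting into a ≡ 64 (mod 125) gives 79t ≡ 45 (mod 125), and since 79⁻¹ ≡ 19 (mod 125), t ≡ 105. Hence a ≡ 19 + 79·105 = 8314 (mod 9875).
From a ≡ 8314 (mod 9875) write a = 8314 + 9875t. Substituting into a ≡ 42 (mod 71) gives 9875t ≡ 35 (mod 71), and since 6⁻¹ ≡ 12 (mod 71), t ≡ 65. Hence a ≡ 8314 + 9875·65 = 650189 (mod 701125).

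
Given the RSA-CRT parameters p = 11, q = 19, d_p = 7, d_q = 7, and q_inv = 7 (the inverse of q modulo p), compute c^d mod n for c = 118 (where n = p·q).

101

m₁ = c^(d_p) mod p: c ≡ 8 (mod 11), and 8^7 mod 11 = 2.
m₂ = c^(d_q) mod q: c ≡ 4 (mod 19), and 4^7 mod 19 = 6.
h = q_inv·(m₁ − m₂) mod p = 7·(2 − 6) mod 11 = 5.
m = m₂ + h·q = 6 + 5·19 = 101.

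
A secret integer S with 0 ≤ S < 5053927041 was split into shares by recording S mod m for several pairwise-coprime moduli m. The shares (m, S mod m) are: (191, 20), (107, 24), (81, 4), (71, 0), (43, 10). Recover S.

From S ≡ 20 (mod 191) write S = 20 + 191t. Substituting into S ≡ 24 (mod 107) gives 191t ≡ 4 (mod 107), and since 84⁻¹ ≡ 93 (mod 107), t ≡ 51. Hence S ≡ 20 + 191·51 = 9761 (mod 20437).
From S ≡ 9761 (mod 20437) write S = 9761 + 20437t. Substituting into S ≡ 4 (mod 81) gives 20437t ≡ 44 (mod 81), and since 25⁻¹ ≡ 13 (mod 81), t ≡ 5. Hence S ≡ 9761 + 20437·5 = 111946 (mod 1655397).
From S ≡ 111946 (mod 1655397) write S = 111946 + 1655397t. Substituting into S ≡ 0 (mod 71) gives 1655397t ≡ 21 (mod 71), and since 32⁻¹ ≡ 20 (mod 71), t ≡ 65. Hence S ≡ 111946 + 1655397·65 = 107712751 (mod 117533187).
From S ≡ 107712751 (mod 117533187) write S = 107712751 + 117533187t. Substituting into S ≡ 10 (mod 43) gives 117533187t ≡ 23 (mod 43), and since 40⁻¹ ≡ 14 (mod 43), t ≡ 21. Hence S ≡ 107712751 + 117533187·21 = 2575909678 (mod 5053927041).

2575909678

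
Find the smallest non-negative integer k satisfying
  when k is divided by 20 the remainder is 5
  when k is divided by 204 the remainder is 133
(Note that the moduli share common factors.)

745

Combine the congruences pairwise.
gcd(20, 204) = 4 and 4 | (133 − 5), so the pair is consistent; merging gives k ≡ 745 (mod 1020), where 1020 = lcm(20, 204).
The solution is unique modulo lcm(20, 204) = 1020.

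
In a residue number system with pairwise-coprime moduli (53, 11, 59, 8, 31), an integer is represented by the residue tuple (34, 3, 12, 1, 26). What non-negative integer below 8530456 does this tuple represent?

1378193

The moduli are pairwise coprime; N = 53·11·59·8·31 = 8530456.
N/53 = 160952; 160952 ≡ 44 (mod 53); 44·47 ≡ 1, so inverse 47.
N/11 = 775496; 775496 ≡ 7 (mod 11); 7·8 ≡ 1, so inverse 8.
N/59 = 144584; 144584 ≡ 34 (mod 59); 34·33 ≡ 1, so inverse 33.
N/8 = 1066307; 1066307 ≡ 3 (mod 8); 3·3 ≡ 1, so inverse 3.
N/31 = 275176; 275176 ≡ 20 (mod 31); 20·14 ≡ 1, so inverse 14.
x ≡ 34·160952·47 + 3·775496·8 + 12·144584·33 + 1·1066307·3 + 26·275176·14 = 436431449.
436431449 mod 8530456 = 1378193.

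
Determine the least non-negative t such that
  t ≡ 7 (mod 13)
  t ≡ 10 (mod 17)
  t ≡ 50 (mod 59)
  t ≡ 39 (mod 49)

From t ≡ 7 (mod 13) write t = 7 + 13s. Substituting into t ≡ 10 (mod 17) gives 13s ≡ 3 (mod 17), and since 13⁻¹ ≡ 4 (mod 17), s ≡ 12. Hence t ≡ 7 + 13·12 = 163 (mod 221).
From t ≡ 163 (mod 221) write t = 163 + 221s. Substituting into t ≡ 50 (mod 59) gives 221s ≡ 5 (mod 59), and since 44⁻¹ ≡ 55 (mod 59), s ≡ 39. Hence t ≡ 163 + 221·39 = 8782 (mod 13039).
From t ≡ 8782 (mod 13039) write t = 8782 + 13039s. Substituting into t ≡ 39 (mod 49) gives 13039s ≡ 28 (mod 49), and since 5⁻¹ ≡ 10 (mod 49), s ≡ 35. Hence t ≡ 8782 + 13039·35 = 465147 (mod 638911).

465147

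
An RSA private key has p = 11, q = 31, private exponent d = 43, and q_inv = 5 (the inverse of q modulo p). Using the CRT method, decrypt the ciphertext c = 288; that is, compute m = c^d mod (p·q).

d_p = d mod (p−1) = 43 mod 10 = 3; d_q = d mod (q−1) = 13.
m₁ = c^(d_p) mod p: c ≡ 2 (mod 11), and 2^3 mod 11 = 8.
m₂ = c^(d_q) mod q: c ≡ 9 (mod 31), and 9^13 mod 31 = 18.
h = q_inv·(m₁ − m₂) mod p = 5·(8 − 18) mod 11 = 5.
m = m₂ + h·q = 18 + 5·31 = 173.

173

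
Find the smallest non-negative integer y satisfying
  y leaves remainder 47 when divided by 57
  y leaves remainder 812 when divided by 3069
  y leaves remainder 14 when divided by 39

Combine the congruences pairwise.
gcd(57, 3069) = 3 and 3 | (812 − 47), so the pair is consistent; merging gives y ≡ 28433 (mod 58311), where 58311 = lcm(57, 3069).
gcd(58311, 39) = 3 and 3 | (14 − 28433), so the pair is consistent; merging gives y ≡ 145055 (mod 758043), where 758043 = lcm(58311, 39).
The solution is unique modulo lcm(57, 3069, 39) = 758043.

145055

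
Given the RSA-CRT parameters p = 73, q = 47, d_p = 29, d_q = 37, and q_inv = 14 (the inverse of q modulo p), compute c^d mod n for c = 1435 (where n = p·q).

m₁ = c^(d_p) mod p: c ≡ 48 (mod 73), and 48^29 mod 73 = 12.
m₂ = c^(d_q) mod q: c ≡ 25 (mod 47), and 25^37 mod 47 = 24.
h = q_inv·(m₁ − m₂) mod p = 14·(12 − 24) mod 73 = 51.
m = m₂ + h·q = 24 + 51·47 = 2421.

2421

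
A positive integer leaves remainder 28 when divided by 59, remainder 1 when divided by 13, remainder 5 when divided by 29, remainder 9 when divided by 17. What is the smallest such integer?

The moduli are pairwise coprime; M = 59·13·29·17 = 378131.
M/59 = 6409; 6409 ≡ 37 (mod 59); 37·8 ≡ 1, so inverse 8.
M/13 = 29087; 29087 ≡ 6 (mod 13); 6·11 ≡ 1, so inverse 11.
M/29 = 13039; 13039 ≡ 18 (mod 29); 18·21 ≡ 1, so inverse 21.
M/17 = 22243; 22243 ≡ 7 (mod 17); 7·5 ≡ 1, so inverse 5.
N ≡ 28·6409·8 + 1·29087·11 + 5·13039·21 + 9·22243·5 = 4125603.
4125603 mod 378131 = 344293.

344293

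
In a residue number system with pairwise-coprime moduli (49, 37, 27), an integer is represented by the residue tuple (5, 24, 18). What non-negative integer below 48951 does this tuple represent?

20781

From x ≡ 5 (mod 49) write x = 5 + 49t. Substituting into x ≡ 24 (mod 37) gives 49t ≡ 19 (mod 37), and since 12⁻¹ ≡ 34 (mod 37), t ≡ 17. Hence x ≡ 5 + 49·17 = 838 (mod 1813).
From x ≡ 838 (mod 1813) write x = 838 + 1813t. Substituting into x ≡ 18 (mod 27) gives 1813t ≡ 17 (mod 27), and since 4⁻¹ ≡ 7 (mod 27), t ≡ 11. Hence x ≡ 838 + 1813·11 = 20781 (mod 48951).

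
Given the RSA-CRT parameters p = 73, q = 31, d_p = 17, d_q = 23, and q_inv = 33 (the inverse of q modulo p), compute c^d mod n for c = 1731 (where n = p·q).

m₁ = c^(d_p) mod p: c ≡ 52 (mod 73), and 52^17 mod 73 = 43.
m₂ = c^(d_q) mod q: c ≡ 26 (mod 31), and 26^23 mod 31 = 6.
h = q_inv·(m₁ − m₂) mod p = 33·(43 − 6) mod 73 = 53.
m = m₂ + h·q = 6 + 53·31 = 1649.

1649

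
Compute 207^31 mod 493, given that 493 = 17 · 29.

6

Mod 17: 207 ≡ 3; by Fermat, exponent reduces to 31 mod 16 = 15; 3^15 ≡ 6 (mod 17).
Mod 29: 207 ≡ 4; by Fermat, exponent reduces to 31 mod 28 = 3; 4^3 ≡ 6 (mod 29).
Combine by CRT: x ≡ 6 (mod 17), x ≡ 6 (mod 29) ⇒ x ≡ 6 (mod 493).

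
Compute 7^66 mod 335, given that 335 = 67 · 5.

Mod 67: 7 ≡ 7; since 66 | 66, by Fermat 7^66 ≡ 1 (mod 67).
Mod 5: 7 ≡ 2; by Fermat, exponent reduces to 66 mod 4 = 2; 2^2 ≡ 4 (mod 5).
Combine by CRT: x ≡ 1 (mod 67), x ≡ 4 (mod 5) ⇒ x ≡ 269 (mod 335).

269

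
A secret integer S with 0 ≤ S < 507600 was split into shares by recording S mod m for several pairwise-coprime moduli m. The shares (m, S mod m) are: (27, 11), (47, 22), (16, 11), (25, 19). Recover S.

The moduli are pairwise coprime; N = 27·47·16·25 = 507600.
N/27 = 18800; 18800 ≡ 8 (mod 27); 8·17 ≡ 1, so inverse 17.
N/47 = 10800; 10800 ≡ 37 (mod 47); 37·14 ≡ 1, so inverse 14.
N/16 = 31725; 31725 ≡ 13 (mod 16); 13·5 ≡ 1, so inverse 5.
N/25 = 20304; 20304 ≡ 4 (mod 25); 4·19 ≡ 1, so inverse 19.
S ≡ 11·18800·17 + 22·10800·14 + 11·31725·5 + 19·20304·19 = 15916619.
15916619 mod 507600 = 181019.

181019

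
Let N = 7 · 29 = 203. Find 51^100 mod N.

Mod 7: 51 ≡ 2; by Fermat, exponent reduces to 100 mod 6 = 4; 2^4 ≡ 2 (mod 7).
Mod 29: 51 ≡ 22; by Fermat, exponent reduces to 100 mod 28 = 16; 22^16 ≡ 20 (mod 29).
Combine by CRT: x ≡ 2 (mod 7), x ≡ 20 (mod 29) ⇒ x ≡ 107 (mod 203).

107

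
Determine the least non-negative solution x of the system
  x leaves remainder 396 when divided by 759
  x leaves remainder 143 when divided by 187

gcd(759, 187) = 11 and 11 | (143 − 396), so the pair is consistent; merging gives x ≡ 8745 (mod 12903), where 12903 = lcm(759, 187).
The solution is unique modulo lcm(759, 187) = 12903.

8745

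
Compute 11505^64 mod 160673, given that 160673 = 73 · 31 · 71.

Mod 73: 11505 ≡ 44; 44^64 ≡ 2 (mod 73).
Mod 31: 11505 ≡ 4; by Fermat, exponent reduces to 64 mod 30 = 4; 4^4 ≡ 8 (mod 31).
Mod 71: 11505 ≡ 3; 3^64 ≡ 15 (mod 71).
Combine by CRT: x ≡ 2 (mod 73), x ≡ 8 (mod 31), x ≡ 15 (mod 71) ⇒ x ≡ 91179 (mod 160673).

91179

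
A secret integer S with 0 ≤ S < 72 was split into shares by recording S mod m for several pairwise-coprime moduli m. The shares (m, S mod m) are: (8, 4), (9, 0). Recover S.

From S ≡ 4 (mod 8) write S = 4 + 8t. Substituting into S ≡ 0 (mod 9) gives 8t ≡ 5 (mod 9), and since 8⁻¹ ≡ 8 (mod 9), t ≡ 4. Hence S ≡ 4 + 8·4 = 36 (mod 72).

36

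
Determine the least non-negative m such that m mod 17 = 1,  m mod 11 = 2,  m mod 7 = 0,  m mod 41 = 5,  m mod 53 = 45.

The moduli are pairwise coprime; N = 17·11·7·41·53 = 2844457.
N/17 = 167321; 167321 ≡ 7 (mod 17); 7·5 ≡ 1, so inverse 5.
N/11 = 258587; 258587 ≡ 10 (mod 11); 10·10 ≡ 1, so inverse 10.
N/7 = 406351; 406351 ≡ 1 (mod 7), inverse 1.
N/41 = 69377; 69377 ≡ 5 (mod 41); 5·33 ≡ 1, so inverse 33.
N/53 = 53669; 53669 ≡ 33 (mod 53); 33·45 ≡ 1, so inverse 45.
m ≡ 1·167321·5 + 2·258587·10 + 0·406351·1 + 5·69377·33 + 45·53669·45 = 126135275.
126135275 mod 2844457 = 979167.

979167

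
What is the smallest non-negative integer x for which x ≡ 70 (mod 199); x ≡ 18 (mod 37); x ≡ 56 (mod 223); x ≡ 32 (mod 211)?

The moduli are pairwise coprime; N = 199·37·223·211 = 346451239.
N/199 = 1740961; 1740961 ≡ 109 (mod 199); 109·42 ≡ 1, so inverse 42.
N/37 = 9363547; 9363547 ≡ 31 (mod 37); 31·6 ≡ 1, so inverse 6.
N/223 = 1553593; 1553593 ≡ 175 (mod 223); 175·144 ≡ 1, so inverse 144.
N/211 = 1641949; 1641949 ≡ 158 (mod 211); 158·207 ≡ 1, so inverse 207.
x ≡ 70·1740961·42 + 18·9363547·6 + 56·1553593·144 + 32·1641949·207 = 29534132544.
29534132544 mod 346451239 = 85777229.

85777229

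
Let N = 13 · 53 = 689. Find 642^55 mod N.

Mod 13: 642 ≡ 5; by Fermat, exponent reduces to 55 mod 12 = 7; 5^7 ≡ 8 (mod 13).
Mod 53: 642 ≡ 6; by Fermat, exponent reduces to 55 mod 52 = 3; 6^3 ≡ 4 (mod 53).
Combine by CRT: x ≡ 8 (mod 13), x ≡ 4 (mod 53) ⇒ x ≡ 216 (mod 689).

216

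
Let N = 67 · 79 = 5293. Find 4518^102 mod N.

Mod 67: 4518 ≡ 29; by Fermat, exponent reduces to 102 mod 66 = 36; 29^36 ≡ 1 (mod 67).
Mod 79: 4518 ≡ 15; by Fermat, exponent reduces to 102 mod 78 = 24; 15^24 ≡ 46 (mod 79).
Combine by CRT: x ≡ 1 (mod 67), x ≡ 46 (mod 79) ⇒ x ≡ 1073 (mod 5293).

1073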